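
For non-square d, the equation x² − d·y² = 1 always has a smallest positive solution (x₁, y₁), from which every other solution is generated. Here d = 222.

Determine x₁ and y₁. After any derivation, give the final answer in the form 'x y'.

149 10

[14; 1,8,1,28] for √222; ℓ=4 ⇒ convergent index 3
step 0: (14, 1)  from 14·(1,0) + (0,1)
step 1: (15, 1)  from 1·(14,1) + (1,0)
step 2: (134, 9)  from 8·(15,1) + (14,1)
step 3: (149, 10)  from 1·(134,9) + (15,1)
→ (149, 10).  Check: 149²=22201, 222·10²=22200, difference 1.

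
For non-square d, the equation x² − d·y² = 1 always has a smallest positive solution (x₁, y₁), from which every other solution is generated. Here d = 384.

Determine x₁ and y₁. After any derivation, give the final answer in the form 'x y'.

d=384: √d = [19; 1,1,2,9,2,1,1,38] (ℓ=8, even), read p_7/q_7
i=0: a=19 ⇒ p=19, q=1
i=1: a=1 ⇒ p=20, q=1
…
i=3: a=2 ⇒ p=98, q=5
i=4: a=9 ⇒ p=921, q=47
i=5: a=2 ⇒ p=1940, q=99
i=6: a=1 ⇒ p=2861, q=146
i=7: a=1 ⇒ p=4801, q=245
(x₁, y₁) = (4801, 245);  4801² − 384·245² = 1 ✓

4801 245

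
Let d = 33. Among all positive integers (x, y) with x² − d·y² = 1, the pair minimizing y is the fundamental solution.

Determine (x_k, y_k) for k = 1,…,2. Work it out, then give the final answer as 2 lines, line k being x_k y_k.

23 4
1057 184

√33 = [5; 1,2,1,10, …], period ℓ=4 (even) → k=3
step 0: (5, 1)  from 5·(1,0) + (0,1)
…
step 2: (17, 3)  from 2·(6,1) + (5,1)
step 3: (23, 4)  from 1·(17,3) + (6,1)
→ (23, 4).  Check: 23²=529, 33·4²=528, difference 1.
(x_2, y_2) = (23·23 + 33·4·4, 23·4 + 4·23) = (1057, 184)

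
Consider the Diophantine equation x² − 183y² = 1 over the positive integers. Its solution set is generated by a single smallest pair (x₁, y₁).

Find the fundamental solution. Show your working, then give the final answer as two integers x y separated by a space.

487 36

d=183: √d = [13; 1,1,8,1,1,26] (ℓ=6, even), read p_5/q_5
a_0=13:  p_0=13·1+0=13,  q_0=13·0+1=1
…
a_4=1:  p_4=1·230+27=257,  q_4=1·17+2=19
a_5=1:  p_5=1·257+230=487,  q_5=1·19+17=36
(x₁, y₁) = (487, 36);  487² − 183·36² = 1 ✓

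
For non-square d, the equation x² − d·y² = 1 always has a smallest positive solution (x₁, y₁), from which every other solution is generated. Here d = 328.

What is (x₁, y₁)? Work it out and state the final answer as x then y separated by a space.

163 9

√328 → a₀=18, period (9,36); ℓ=2 even so k=1
a_0=18:  p_0=18·1+0=18,  q_0=18·0+1=1
a_1=9:  p_1=9·18+1=163,  q_1=9·1+0=9
(x₁, y₁) = (163, 9);  163² − 328·9² = 1 ✓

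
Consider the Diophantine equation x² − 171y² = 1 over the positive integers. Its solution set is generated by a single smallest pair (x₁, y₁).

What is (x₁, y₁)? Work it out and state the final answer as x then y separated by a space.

170 13

√171 = [13; 13,26, …], period ℓ=2 (even) → k=1
step 0: (13, 1)  from 13·(1,0) + (0,1)
step 1: (170, 13)  from 13·(13,1) + (1,0)
(x₁, y₁) = (170, 13);  170² − 171·13² = 1 ✓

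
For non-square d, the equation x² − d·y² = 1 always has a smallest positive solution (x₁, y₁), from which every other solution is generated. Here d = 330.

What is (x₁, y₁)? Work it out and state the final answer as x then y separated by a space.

109 6

[18; 6,36] for √330; ℓ=2 ⇒ convergent index 1
k=0  a_k=18  p_k/q_k = 18/1
k=1  a_k=6  p_k/q_k = 109/6
(x₁, y₁) = (109, 6);  109² − 330·6² = 1 ✓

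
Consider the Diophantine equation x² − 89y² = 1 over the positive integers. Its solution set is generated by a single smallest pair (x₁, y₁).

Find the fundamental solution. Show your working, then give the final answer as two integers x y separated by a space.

500001 53000

d=89: √d = [9; 2,3,3,2,18] (ℓ=5, odd), read p_9/q_9
i=0: a=9 ⇒ p=9, q=1
i=1: a=2 ⇒ p=19, q=2
i=2: a=3 ⇒ p=66, q=7
i=3: a=3 ⇒ p=217, q=23
i=4: a=2 ⇒ p=500, q=53
…
i=7: a=3 ⇒ p=66019, q=6998
i=8: a=3 ⇒ p=216991, q=23001
i=9: a=2 ⇒ p=500001, q=53000
(x₁, y₁) = (500001, 53000);  500001² − 89·53000² = 1 ✓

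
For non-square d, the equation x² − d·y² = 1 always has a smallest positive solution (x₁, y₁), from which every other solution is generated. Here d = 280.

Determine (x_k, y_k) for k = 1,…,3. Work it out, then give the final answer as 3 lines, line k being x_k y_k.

d=280: √d = [16; 1,2,1,2,1,32] (ℓ=6, even), read p_5/q_5
i=0: a=16 ⇒ p=16, q=1
…
i=4: a=2 ⇒ p=184, q=11
i=5: a=1 ⇒ p=251, q=15
(x₁, y₁) = (251, 15);  251² − 280·15² = 1 ✓
(x_2, y_2) = (251·251 + 280·15·15, 251·15 + 15·251) = (126001, 7530)
(x_3, y_3) = (251·126001 + 280·15·7530, 251·7530 + 15·126001) = (63252251, 3780045)

251 15
126001 7530
63252251 3780045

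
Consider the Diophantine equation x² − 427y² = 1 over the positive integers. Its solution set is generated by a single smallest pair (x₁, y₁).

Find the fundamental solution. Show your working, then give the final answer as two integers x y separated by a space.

√427 = [20; 1,1,1,40, …], period ℓ=4 (even) → k=3
i=0: a=20 ⇒ p=20, q=1
…
i=2: a=1 ⇒ p=41, q=2
i=3: a=1 ⇒ p=62, q=3
→ (62, 3).  Check: 62²=3844, 427·3²=3843, difference 1.

62 3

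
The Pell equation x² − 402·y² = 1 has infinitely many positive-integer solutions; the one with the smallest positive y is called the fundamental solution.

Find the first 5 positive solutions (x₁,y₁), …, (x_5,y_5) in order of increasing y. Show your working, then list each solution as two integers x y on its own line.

[20; 20,40] for √402; ℓ=2 ⇒ convergent index 1
step 0: (20, 1)  from 20·(1,0) + (0,1)
step 1: (401, 20)  from 20·(20,1) + (1,0)
fundamental: x₁=401, y₁=20  (since 160801 − 402·400 = 1)
(401+20√402)^2 = 321601 + 16040√402
(401+20√402)^3 = 257923601 + 12864060√402
(401+20√402)^4 = 206854406401 + 10316960080√402
(401+20√402)^5 = 165896976010001 + 8274189120100√402

401 20
321601 16040
257923601 12864060
206854406401 10316960080
165896976010001 8274189120100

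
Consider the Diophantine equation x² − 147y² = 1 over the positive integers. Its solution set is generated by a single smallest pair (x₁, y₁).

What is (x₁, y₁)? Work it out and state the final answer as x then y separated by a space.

97 8

√147 = [12; 8,24, …], period ℓ=2 (even) → k=1
k=0  a_k=12  p_k/q_k = 12/1
k=1  a_k=8  p_k/q_k = 97/8
fundamental: x₁=97, y₁=8  (since 9409 − 147·64 = 1)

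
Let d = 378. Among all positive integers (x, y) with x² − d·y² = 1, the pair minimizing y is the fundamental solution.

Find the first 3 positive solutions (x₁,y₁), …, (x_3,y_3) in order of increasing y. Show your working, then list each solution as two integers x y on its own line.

8749 450
153090001 7874100
2678768828749 137781001350

√378 = [19; 2,3,1,4,1,3,2,38, …], period ℓ=8 (even) → k=7
i=0: a=19 ⇒ p=19, q=1
…
i=3: a=1 ⇒ p=175, q=9
i=4: a=4 ⇒ p=836, q=43
i=5: a=1 ⇒ p=1011, q=52
i=6: a=3 ⇒ p=3869, q=199
i=7: a=2 ⇒ p=8749, q=450
(x₁, y₁) = (8749, 450);  8749² − 378·450² = 1 ✓
(8749+450√378)^2 = 153090001 + 7874100√378
(8749+450√378)^3 = 2678768828749 + 137781001350√378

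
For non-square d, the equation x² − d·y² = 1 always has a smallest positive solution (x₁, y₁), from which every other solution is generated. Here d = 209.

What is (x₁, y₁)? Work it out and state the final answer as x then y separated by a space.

√209 → a₀=14, period (2,5,3,2,3,5,2,28); ℓ=8 even so k=7
k=0  a_k=14  p_k/q_k = 14/1
…
k=2  a_k=5  p_k/q_k = 159/11
k=3  a_k=3  p_k/q_k = 506/35
…
k=6  a_k=5  p_k/q_k = 21266/1471
k=7  a_k=2  p_k/q_k = 46551/3220
(x₁, y₁) = (46551, 3220);  46551² − 209·3220² = 1 ✓

46551 3220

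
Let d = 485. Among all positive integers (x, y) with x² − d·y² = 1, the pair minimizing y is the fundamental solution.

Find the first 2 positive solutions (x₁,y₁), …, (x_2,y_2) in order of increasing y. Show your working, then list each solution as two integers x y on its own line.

969 44
1877921 85272

[22; 44] for √485; ℓ=1 ⇒ convergent index 1
i=0: a=22 ⇒ p=22, q=1
i=1: a=44 ⇒ p=969, q=44
fundamental: x₁=969, y₁=44  (since 938961 − 485·1936 = 1)
n=2: (969,44)∘(969,44) = (969·969+485·44·44, 969·44+44·969) = (1877921,85272)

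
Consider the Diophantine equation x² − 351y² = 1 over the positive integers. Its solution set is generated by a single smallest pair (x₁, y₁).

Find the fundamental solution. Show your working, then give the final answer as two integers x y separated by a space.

[18; 1,2,1,3,2,2,2,3,1,2,1,36] for √351; ℓ=12 ⇒ convergent index 11
a_0=18:  p_0=18·1+0=18,  q_0=18·0+1=1
a_1=1:  p_1=1·18+1=19,  q_1=1·1+0=1
a_2=2:  p_2=2·19+18=56,  q_2=2·1+1=3
…
a_4=3:  p_4=3·75+56=281,  q_4=3·4+3=15
a_5=2:  p_5=2·281+75=637,  q_5=2·15+4=34
a_6=2:  p_6=2·637+281=1555,  q_6=2·34+15=83
…
a_8=3:  p_8=3·3747+1555=12796,  q_8=3·200+83=683
…
a_10=2:  p_10=2·16543+12796=45882,  q_10=2·883+683=2449
a_11=1:  p_11=1·45882+16543=62425,  q_11=1·2449+883=3332
→ (62425, 3332).  Check: 62425²=3896880625, 351·3332²=3896880624, difference 1.

62425 3332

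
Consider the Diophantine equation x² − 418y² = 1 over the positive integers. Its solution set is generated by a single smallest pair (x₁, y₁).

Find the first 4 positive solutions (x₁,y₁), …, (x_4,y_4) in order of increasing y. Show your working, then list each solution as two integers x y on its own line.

33857 1656
2292592897 112134384
155240635393601 7593067676520
10511964382749705217 514156984535740896

√418 → a₀=20, period (2,4,20,4,2,40); ℓ=6 even so k=5
a_0=20:  p_0=20·1+0=20,  q_0=20·0+1=1
a_1=2:  p_1=2·20+1=41,  q_1=2·1+0=2
…
a_3=20:  p_3=20·184+41=3721,  q_3=20·9+2=182
a_4=4:  p_4=4·3721+184=15068,  q_4=4·182+9=737
a_5=2:  p_5=2·15068+3721=33857,  q_5=2·737+182=1656
→ (33857, 1656).  Check: 33857²=1146296449, 418·1656²=1146296448, difference 1.
(33857+1656√418)^2 = 2292592897 + 112134384√418
(33857+1656√418)^3 = 155240635393601 + 7593067676520√418
(33857+1656√418)^4 = 10511964382749705217 + 514156984535740896√418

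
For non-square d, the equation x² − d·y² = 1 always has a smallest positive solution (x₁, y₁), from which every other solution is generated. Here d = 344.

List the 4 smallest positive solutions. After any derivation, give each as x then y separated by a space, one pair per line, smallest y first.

10405 561
216528049 11674410
4505948689285 242944471539
93768792007492801 5055674441052180

[18; 1,1,4,1,3,1,4,1,1,36] for √344; ℓ=10 ⇒ convergent index 9
i=0: a=18 ⇒ p=18, q=1
i=1: a=1 ⇒ p=19, q=1
i=2: a=1 ⇒ p=37, q=2
i=3: a=4 ⇒ p=167, q=9
…
i=6: a=1 ⇒ p=983, q=53
i=7: a=4 ⇒ p=4711, q=254
i=8: a=1 ⇒ p=5694, q=307
i=9: a=1 ⇒ p=10405, q=561
→ (10405, 561).  Check: 10405²=108264025, 344·561²=108264024, difference 1.
(10405+561√344)^2 = 216528049 + 11674410√344
(10405+561√344)^3 = 4505948689285 + 242944471539√344
(10405+561√344)^4 = 93768792007492801 + 5055674441052180√344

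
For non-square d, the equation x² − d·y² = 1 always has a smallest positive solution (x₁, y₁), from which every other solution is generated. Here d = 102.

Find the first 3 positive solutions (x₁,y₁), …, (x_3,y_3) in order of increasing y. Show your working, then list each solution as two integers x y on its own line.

√102 → a₀=10, period (10,20); ℓ=2 even so k=1
step 0: (10, 1)  from 10·(1,0) + (0,1)
step 1: (101, 10)  from 10·(10,1) + (1,0)
→ (101, 10).  Check: 101²=10201, 102·10²=10200, difference 1.
k=2:  x_2 = 101·101+102·10·10 = 20401,  y_2 = 101·10+10·101 = 2020
k=3:  x_3 = 101·20401+102·10·2020 = 4120901,  y_3 = 101·2020+10·20401 = 408030

101 10
20401 2020
4120901 408030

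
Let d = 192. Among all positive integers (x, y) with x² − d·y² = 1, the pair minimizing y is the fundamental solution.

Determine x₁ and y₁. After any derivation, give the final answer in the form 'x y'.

√192 → a₀=13, period (1,5,1,26); ℓ=4 even so k=3
step 0: (13, 1)  from 13·(1,0) + (0,1)
step 1: (14, 1)  from 1·(13,1) + (1,0)
step 2: (83, 6)  from 5·(14,1) + (13,1)
step 3: (97, 7)  from 1·(83,6) + (14,1)
(x₁, y₁) = (97, 7);  97² − 192·7² = 1 ✓

97 7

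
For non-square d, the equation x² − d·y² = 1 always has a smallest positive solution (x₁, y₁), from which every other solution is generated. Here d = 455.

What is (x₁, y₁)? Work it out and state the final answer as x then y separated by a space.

64 3

√455 → a₀=21, period (3,42); ℓ=2 even so k=1
k=0  a_k=21  p_k/q_k = 21/1
k=1  a_k=3  p_k/q_k = 64/3
(x₁, y₁) = (64, 3);  64² − 455·3² = 1 ✓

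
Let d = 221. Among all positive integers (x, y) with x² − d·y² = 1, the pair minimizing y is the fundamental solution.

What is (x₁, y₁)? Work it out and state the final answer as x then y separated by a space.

1665 112

d=221: √d = [14; 1,6,2,6,1,28] (ℓ=6, even), read p_5/q_5
a_0=14:  p_0=14·1+0=14,  q_0=14·0+1=1
a_1=1:  p_1=1·14+1=15,  q_1=1·1+0=1
…
a_4=6:  p_4=6·223+104=1442,  q_4=6·15+7=97
a_5=1:  p_5=1·1442+223=1665,  q_5=1·97+15=112
fundamental: x₁=1665, y₁=112  (since 2772225 − 221·12544 = 1)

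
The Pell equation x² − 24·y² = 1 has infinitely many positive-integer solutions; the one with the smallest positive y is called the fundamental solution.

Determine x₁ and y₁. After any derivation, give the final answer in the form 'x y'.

√24 = [4; 1,8, …], period ℓ=2 (even) → k=1
step 0: (4, 1)  from 4·(1,0) + (0,1)
step 1: (5, 1)  from 1·(4,1) + (1,0)
→ (5, 1).  Check: 5²=25, 24·1²=24, difference 1.

5 1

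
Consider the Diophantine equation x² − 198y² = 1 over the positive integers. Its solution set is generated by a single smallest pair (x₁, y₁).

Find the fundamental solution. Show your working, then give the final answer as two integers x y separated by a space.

[14; 14,28] for √198; ℓ=2 ⇒ convergent index 1
a_0=14:  p_0=14·1+0=14,  q_0=14·0+1=1
a_1=14:  p_1=14·14+1=197,  q_1=14·1+0=14
(x₁, y₁) = (197, 14);  197² − 198·14² = 1 ✓

197 14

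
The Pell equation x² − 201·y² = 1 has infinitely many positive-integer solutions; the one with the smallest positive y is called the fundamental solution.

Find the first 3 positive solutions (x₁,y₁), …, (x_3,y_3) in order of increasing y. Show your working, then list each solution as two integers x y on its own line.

√201 → a₀=14, period (5,1,1,1,2,…,1,5,28); ℓ=14 even so k=13
a_0=14:  p_0=14·1+0=14,  q_0=14·0+1=1
…
a_2=1:  p_2=1·71+14=85,  q_2=1·5+1=6
…
a_12=1:  p_12=1·58085+33317=91402,  q_12=1·4097+2350=6447
a_13=5:  p_13=5·91402+58085=515095,  q_13=5·6447+4097=36332
(x₁, y₁) = (515095, 36332);  515095² − 201·36332² = 1 ✓
(515095+36332√201)^2 = 530645718049 + 37428863080√201
(515095+36332√201)^3 = 546665912276384215 + 38558840456348868√201

515095 36332
530645718049 37428863080
546665912276384215 38558840456348868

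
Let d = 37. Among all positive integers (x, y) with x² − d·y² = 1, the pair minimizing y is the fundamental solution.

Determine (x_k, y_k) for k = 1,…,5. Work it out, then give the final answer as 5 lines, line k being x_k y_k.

73 12
10657 1752
1555849 255780
227143297 37342128
33161365513 5451694908

d=37: √d = [6; 12] (ℓ=1, odd), read p_1/q_1
i=0: a=6 ⇒ p=6, q=1
i=1: a=12 ⇒ p=73, q=12
(x₁, y₁) = (73, 12);  73² − 37·12² = 1 ✓
k=2:  x_2 = 73·73+37·12·12 = 10657,  y_2 = 73·12+12·73 = 1752
k=3:  x_3 = 73·10657+37·12·1752 = 1555849,  y_3 = 73·1752+12·10657 = 255780
k=4:  x_4 = 73·1555849+37·12·255780 = 227143297,  y_4 = 73·255780+12·1555849 = 37342128
k=5:  x_5 = 73·227143297+37·12·37342128 = 33161365513,  y_5 = 73·37342128+12·227143297 = 5451694908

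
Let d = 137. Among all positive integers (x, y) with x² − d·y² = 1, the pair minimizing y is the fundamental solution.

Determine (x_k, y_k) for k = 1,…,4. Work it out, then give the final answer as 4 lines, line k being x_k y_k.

6083073 519712
74007554246657 6322892069952
900386710067742990849 76925228065277725280
10954236171143757109591351297 935883555725460013412300928

[11; 1,2,2,1,1,2,2,1,22] for √137; ℓ=9 ⇒ convergent index 17
a_0=11:  p_0=11·1+0=11,  q_0=11·0+1=1
a_1=1:  p_1=1·11+1=12,  q_1=1·1+0=1
a_2=2:  p_2=2·12+11=35,  q_2=2·1+1=3
a_3=2:  p_3=2·35+12=82,  q_3=2·3+1=7
a_4=1:  p_4=1·82+35=117,  q_4=1·7+3=10
a_5=1:  p_5=1·117+82=199,  q_5=1·10+7=17
…
a_7=2:  p_7=2·515+199=1229,  q_7=2·44+17=105
a_8=1:  p_8=1·1229+515=1744,  q_8=1·105+44=149
…
a_10=1:  p_10=1·39597+1744=41341,  q_10=1·3383+149=3532
a_11=2:  p_11=2·41341+39597=122279,  q_11=2·3532+3383=10447
a_12=2:  p_12=2·122279+41341=285899,  q_12=2·10447+3532=24426
…
a_14=1:  p_14=1·408178+285899=694077,  q_14=1·34873+24426=59299
a_15=2:  p_15=2·694077+408178=1796332,  q_15=2·59299+34873=153471
a_16=2:  p_16=2·1796332+694077=4286741,  q_16=2·153471+59299=366241
a_17=1:  p_17=1·4286741+1796332=6083073,  q_17=1·366241+153471=519712
→ (6083073, 519712).  Check: 6083073²=37003777123329, 137·519712²=37003777123328, difference 1.
k=2:  x_2 = 6083073·6083073+137·519712·519712 = 74007554246657,  y_2 = 6083073·519712+519712·6083073 = 6322892069952
k=3:  x_3 = 6083073·74007554246657+137·519712·6322892069952 = 900386710067742990849,  y_3 = 6083073·6322892069952+519712·74007554246657 = 76925228065277725280
k=4:  x_4 = 6083073·900386710067742990849+137·519712·76925228065277725280 = 10954236171143757109591351297,  y_4 = 6083073·76925228065277725280+519712·900386710067742990849 = 935883555725460013412300928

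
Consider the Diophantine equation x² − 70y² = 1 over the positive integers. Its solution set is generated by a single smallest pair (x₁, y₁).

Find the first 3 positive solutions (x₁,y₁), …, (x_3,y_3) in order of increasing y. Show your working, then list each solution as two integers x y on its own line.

251 30
126001 15060
63252251 7560090

d=70: √d = [8; 2,1,2,1,2,16] (ℓ=6, even), read p_5/q_5
i=0: a=8 ⇒ p=8, q=1
…
i=4: a=1 ⇒ p=92, q=11
i=5: a=2 ⇒ p=251, q=30
→ (251, 30).  Check: 251²=63001, 70·30²=63000, difference 1.
(x_2, y_2) = (251·251 + 70·30·30, 251·30 + 30·251) = (126001, 15060)
(x_3, y_3) = (251·126001 + 70·30·15060, 251·15060 + 30·126001) = (63252251, 7560090)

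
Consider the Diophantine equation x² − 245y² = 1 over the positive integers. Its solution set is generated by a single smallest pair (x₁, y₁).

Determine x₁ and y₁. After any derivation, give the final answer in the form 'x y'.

√245 = [15; 1,1,1,7,6,7,1,1,1,30, …], period ℓ=10 (even) → k=9
step 0: (15, 1)  from 15·(1,0) + (0,1)
…
step 2: (31, 2)  from 1·(16,1) + (15,1)
…
step 4: (360, 23)  from 7·(47,3) + (31,2)
step 5: (2207, 141)  from 6·(360,23) + (47,3)
step 6: (15809, 1010)  from 7·(2207,141) + (360,23)
…
step 8: (33825, 2161)  from 1·(18016,1151) + (15809,1010)
step 9: (51841, 3312)  from 1·(33825,2161) + (18016,1151)
→ (51841, 3312).  Check: 51841²=2687489281, 245·3312²=2687489280, difference 1.

51841 3312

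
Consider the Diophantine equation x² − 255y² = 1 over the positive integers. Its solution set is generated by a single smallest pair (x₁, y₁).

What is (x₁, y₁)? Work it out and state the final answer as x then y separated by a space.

16 1

d=255: √d = [15; 1,30] (ℓ=2, even), read p_1/q_1
i=0: a=15 ⇒ p=15, q=1
i=1: a=1 ⇒ p=16, q=1
→ (16, 1).  Check: 16²=256, 255·1²=255, difference 1.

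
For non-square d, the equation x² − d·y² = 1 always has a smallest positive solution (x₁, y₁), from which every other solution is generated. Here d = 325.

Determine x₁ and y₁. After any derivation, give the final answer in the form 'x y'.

649 36

√325 → a₀=18, period (36); ℓ=1 odd so k=1
k=0  a_k=18  p_k/q_k = 18/1
k=1  a_k=36  p_k/q_k = 649/36
→ (649, 36).  Check: 649²=421201, 325·36²=421200, difference 1.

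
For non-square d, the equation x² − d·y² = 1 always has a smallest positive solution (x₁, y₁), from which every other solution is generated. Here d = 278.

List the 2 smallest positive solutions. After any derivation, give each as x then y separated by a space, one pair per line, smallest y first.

2501 150
12510001 750300

d=278: √d = [16; 1,2,16,2,1,32] (ℓ=6, even), read p_5/q_5
i=0: a=16 ⇒ p=16, q=1
…
i=2: a=2 ⇒ p=50, q=3
…
i=4: a=2 ⇒ p=1684, q=101
i=5: a=1 ⇒ p=2501, q=150
fundamental: x₁=2501, y₁=150  (since 6255001 − 278·22500 = 1)
n=2: (2501,150)∘(2501,150) = (2501·2501+278·150·150, 2501·150+150·2501) = (12510001,750300)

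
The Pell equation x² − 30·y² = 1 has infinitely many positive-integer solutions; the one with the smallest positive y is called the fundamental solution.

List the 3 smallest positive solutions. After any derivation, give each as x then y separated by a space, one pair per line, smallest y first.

√30 = [5; 2,10, …], period ℓ=2 (even) → k=1
step 0: (5, 1)  from 5·(1,0) + (0,1)
step 1: (11, 2)  from 2·(5,1) + (1,0)
(x₁, y₁) = (11, 2);  11² − 30·2² = 1 ✓
(11+2√30)^2 = 241 + 44√30
(11+2√30)^3 = 5291 + 966√30

11 2
241 44
5291 966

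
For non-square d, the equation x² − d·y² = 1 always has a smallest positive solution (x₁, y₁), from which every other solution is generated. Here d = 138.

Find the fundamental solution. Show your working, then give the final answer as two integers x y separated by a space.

d=138: √d = [11; 1,2,1,22] (ℓ=4, even), read p_3/q_3
i=0: a=11 ⇒ p=11, q=1
i=1: a=1 ⇒ p=12, q=1
i=2: a=2 ⇒ p=35, q=3
i=3: a=1 ⇒ p=47, q=4
fundamental: x₁=47, y₁=4  (since 2209 − 138·16 = 1)

47 4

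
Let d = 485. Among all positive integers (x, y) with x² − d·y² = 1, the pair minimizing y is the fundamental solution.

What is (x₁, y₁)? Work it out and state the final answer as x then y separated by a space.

d=485: √d = [22; 44] (ℓ=1, odd), read p_1/q_1
a_0=22:  p_0=22·1+0=22,  q_0=22·0+1=1
a_1=44:  p_1=44·22+1=969,  q_1=44·1+0=44
(x₁, y₁) = (969, 44);  969² − 485·44² = 1 ✓

969 44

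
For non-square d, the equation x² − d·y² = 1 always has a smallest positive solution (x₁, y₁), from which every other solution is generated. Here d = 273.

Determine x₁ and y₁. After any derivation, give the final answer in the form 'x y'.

727 44

d=273: √d = [16; 1,1,10,1,1,32] (ℓ=6, even), read p_5/q_5
step 0: (16, 1)  from 16·(1,0) + (0,1)
step 1: (17, 1)  from 1·(16,1) + (1,0)
step 2: (33, 2)  from 1·(17,1) + (16,1)
step 3: (347, 21)  from 10·(33,2) + (17,1)
step 4: (380, 23)  from 1·(347,21) + (33,2)
step 5: (727, 44)  from 1·(380,23) + (347,21)
(x₁, y₁) = (727, 44);  727² − 273·44² = 1 ✓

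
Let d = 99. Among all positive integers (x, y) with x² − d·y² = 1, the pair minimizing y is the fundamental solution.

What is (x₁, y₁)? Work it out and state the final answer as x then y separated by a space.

10 1

√99 → a₀=9, period (1,18); ℓ=2 even so k=1
k=0  a_k=9  p_k/q_k = 9/1
k=1  a_k=1  p_k/q_k = 10/1
fundamental: x₁=10, y₁=1  (since 100 − 99·1 = 1)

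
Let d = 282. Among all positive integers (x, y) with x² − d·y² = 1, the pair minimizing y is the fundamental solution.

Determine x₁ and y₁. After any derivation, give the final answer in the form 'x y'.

[16; 1,3,1,4,1,3,1,32] for √282; ℓ=8 ⇒ convergent index 7
step 0: (16, 1)  from 16·(1,0) + (0,1)
step 1: (17, 1)  from 1·(16,1) + (1,0)
…
step 3: (84, 5)  from 1·(67,4) + (17,1)
step 4: (403, 24)  from 4·(84,5) + (67,4)
…
step 6: (1864, 111)  from 3·(487,29) + (403,24)
step 7: (2351, 140)  from 1·(1864,111) + (487,29)
(x₁, y₁) = (2351, 140);  2351² − 282·140² = 1 ✓

2351 140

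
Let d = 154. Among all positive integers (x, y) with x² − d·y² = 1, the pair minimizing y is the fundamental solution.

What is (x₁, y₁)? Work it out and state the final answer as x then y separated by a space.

21295 1716

d=154: √d = [12; 2,2,3,1,2,1,3,2,2,24] (ℓ=10, even), read p_9/q_9
i=0: a=12 ⇒ p=12, q=1
i=1: a=2 ⇒ p=25, q=2
i=2: a=2 ⇒ p=62, q=5
i=3: a=3 ⇒ p=211, q=17
i=4: a=1 ⇒ p=273, q=22
…
i=6: a=1 ⇒ p=1030, q=83
i=7: a=3 ⇒ p=3847, q=310
i=8: a=2 ⇒ p=8724, q=703
i=9: a=2 ⇒ p=21295, q=1716
(x₁, y₁) = (21295, 1716);  21295² − 154·1716² = 1 ✓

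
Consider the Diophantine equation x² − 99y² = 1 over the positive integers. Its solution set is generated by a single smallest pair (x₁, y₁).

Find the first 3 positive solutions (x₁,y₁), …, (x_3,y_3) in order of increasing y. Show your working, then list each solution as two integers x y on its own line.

[9; 1,18] for √99; ℓ=2 ⇒ convergent index 1
a_0=9:  p_0=9·1+0=9,  q_0=9·0+1=1
a_1=1:  p_1=1·9+1=10,  q_1=1·1+0=1
→ (10, 1).  Check: 10²=100, 99·1²=99, difference 1.
(x_2, y_2) = (10·10 + 99·1·1, 10·1 + 1·10) = (199, 20)
(x_3, y_3) = (10·199 + 99·1·20, 10·20 + 1·199) = (3970, 399)

10 1
199 20
3970 399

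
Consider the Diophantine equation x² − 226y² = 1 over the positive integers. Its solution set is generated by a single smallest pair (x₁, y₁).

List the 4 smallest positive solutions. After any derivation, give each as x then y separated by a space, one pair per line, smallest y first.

d=226: √d = [15; 30] (ℓ=1, odd), read p_1/q_1
i=0: a=15 ⇒ p=15, q=1
i=1: a=30 ⇒ p=451, q=30
→ (451, 30).  Check: 451²=203401, 226·30²=203400, difference 1.
k=2:  x_2 = 451·451+226·30·30 = 406801,  y_2 = 451·30+30·451 = 27060
k=3:  x_3 = 451·406801+226·30·27060 = 366934051,  y_3 = 451·27060+30·406801 = 24408090
k=4:  x_4 = 451·366934051+226·30·24408090 = 330974107201,  y_4 = 451·24408090+30·366934051 = 22016070120

451 30
406801 27060
366934051 24408090
330974107201 22016070120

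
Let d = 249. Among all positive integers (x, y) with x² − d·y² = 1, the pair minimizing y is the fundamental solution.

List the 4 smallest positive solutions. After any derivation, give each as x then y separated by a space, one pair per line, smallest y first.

d=249: √d = [15; 1,3,1,1,5,…,3,1,30] (ℓ=16, even), read p_15/q_15
step 0: (15, 1)  from 15·(1,0) + (0,1)
…
step 6: (931, 59)  from 1·(789,50) + (142,9)
…
step 10: (150586, 9543)  from 1·(113835,7214) + (36751,2329)
…
step 13: (1884116, 119401)  from 1·(1017351,64472) + (866765,54929)
step 14: (6669699, 422675)  from 3·(1884116,119401) + (1017351,64472)
step 15: (8553815, 542076)  from 1·(6669699,422675) + (1884116,119401)
→ (8553815, 542076).  Check: 8553815²=73167751054225, 249·542076²=73167751054224, difference 1.
(8553815+542076√249)^2 = 146335502108449 + 9273635639880√249
(8553815+542076√249)^3 = 2503453625935556812055 + 158649927281879742324√249
(8553815+542076√249)^4 = 42828158354663763449114371201 + 2714124255465295062538692240√249

8553815 542076
146335502108449 9273635639880
2503453625935556812055 158649927281879742324
42828158354663763449114371201 2714124255465295062538692240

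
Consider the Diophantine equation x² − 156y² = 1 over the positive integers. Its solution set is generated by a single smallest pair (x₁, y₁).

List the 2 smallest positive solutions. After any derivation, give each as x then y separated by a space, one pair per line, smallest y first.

d=156: √d = [12; 2,24] (ℓ=2, even), read p_1/q_1
k=0  a_k=12  p_k/q_k = 12/1
k=1  a_k=2  p_k/q_k = 25/2
fundamental: x₁=25, y₁=2  (since 625 − 156·4 = 1)
(25+2√156)^2 = 1249 + 100√156

25 2
1249 100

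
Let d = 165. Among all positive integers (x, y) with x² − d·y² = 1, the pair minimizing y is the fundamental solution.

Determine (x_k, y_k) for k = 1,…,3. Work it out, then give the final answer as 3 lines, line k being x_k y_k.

1079 84
2328481 181272
5024860919 391184892

[12; 1,5,2,5,1,24] for √165; ℓ=6 ⇒ convergent index 5
step 0: (12, 1)  from 12·(1,0) + (0,1)
…
step 4: (912, 71)  from 5·(167,13) + (77,6)
step 5: (1079, 84)  from 1·(912,71) + (167,13)
(x₁, y₁) = (1079, 84);  1079² − 165·84² = 1 ✓
k=2:  x_2 = 1079·1079+165·84·84 = 2328481,  y_2 = 1079·84+84·1079 = 181272
k=3:  x_3 = 1079·2328481+165·84·181272 = 5024860919,  y_3 = 1079·181272+84·2328481 = 391184892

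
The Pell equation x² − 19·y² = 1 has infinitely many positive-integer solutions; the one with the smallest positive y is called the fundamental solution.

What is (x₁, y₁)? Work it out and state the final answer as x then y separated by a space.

√19 → a₀=4, period (2,1,3,1,2,8); ℓ=6 even so k=5
a_0=4:  p_0=4·1+0=4,  q_0=4·0+1=1
a_1=2:  p_1=2·4+1=9,  q_1=2·1+0=2
…
a_3=3:  p_3=3·13+9=48,  q_3=3·3+2=11
a_4=1:  p_4=1·48+13=61,  q_4=1·11+3=14
a_5=2:  p_5=2·61+48=170,  q_5=2·14+11=39
fundamental: x₁=170, y₁=39  (since 28900 − 19·1521 = 1)

170 39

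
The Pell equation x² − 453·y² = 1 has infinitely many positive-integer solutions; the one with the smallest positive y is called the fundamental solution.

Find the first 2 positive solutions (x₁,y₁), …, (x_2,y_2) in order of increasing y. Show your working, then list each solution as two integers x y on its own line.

√453 → a₀=21, period (3,1,1,10,14,10,1,1,3,42); ℓ=10 even so k=9
a_0=21:  p_0=21·1+0=21,  q_0=21·0+1=1
…
a_2=1:  p_2=1·64+21=85,  q_2=1·3+1=4
a_3=1:  p_3=1·85+64=149,  q_3=1·4+3=7
…
a_5=14:  p_5=14·1575+149=22199,  q_5=14·74+7=1043
a_6=10:  p_6=10·22199+1575=223565,  q_6=10·1043+74=10504
a_7=1:  p_7=1·223565+22199=245764,  q_7=1·10504+1043=11547
a_8=1:  p_8=1·245764+223565=469329,  q_8=1·11547+10504=22051
a_9=3:  p_9=3·469329+245764=1653751,  q_9=3·22051+11547=77700
fundamental: x₁=1653751, y₁=77700  (since 2734892370001 − 453·6037290000 = 1)
k=2:  x_2 = 1653751·1653751+453·77700·77700 = 5469784740001,  y_2 = 1653751·77700+77700·1653751 = 256992905400

1653751 77700
5469784740001 256992905400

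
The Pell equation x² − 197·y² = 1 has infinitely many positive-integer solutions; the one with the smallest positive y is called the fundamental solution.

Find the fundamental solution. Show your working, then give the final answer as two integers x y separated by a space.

393 28

√197 → a₀=14, period (28); ℓ=1 odd so k=1
i=0: a=14 ⇒ p=14, q=1
i=1: a=28 ⇒ p=393, q=28
(x₁, y₁) = (393, 28);  393² − 197·28² = 1 ✓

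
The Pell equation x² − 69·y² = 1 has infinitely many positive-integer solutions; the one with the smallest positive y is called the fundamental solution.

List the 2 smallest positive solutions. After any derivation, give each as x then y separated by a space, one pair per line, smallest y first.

7775 936
120901249 14554800

d=69: √d = [8; 3,3,1,4,1,3,3,16] (ℓ=8, even), read p_7/q_7
i=0: a=8 ⇒ p=8, q=1
…
i=4: a=4 ⇒ p=515, q=62
i=5: a=1 ⇒ p=623, q=75
i=6: a=3 ⇒ p=2384, q=287
i=7: a=3 ⇒ p=7775, q=936
(x₁, y₁) = (7775, 936);  7775² − 69·936² = 1 ✓
n=2: (7775,936)∘(7775,936) = (7775·7775+69·936·936, 7775·936+936·7775) = (120901249,14554800)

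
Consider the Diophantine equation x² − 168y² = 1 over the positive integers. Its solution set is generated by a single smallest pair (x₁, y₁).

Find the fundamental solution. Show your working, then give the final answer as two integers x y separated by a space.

d=168: √d = [12; 1,24] (ℓ=2, even), read p_1/q_1
k=0  a_k=12  p_k/q_k = 12/1
k=1  a_k=1  p_k/q_k = 13/1
→ (13, 1).  Check: 13²=169, 168·1²=168, difference 1.

13 1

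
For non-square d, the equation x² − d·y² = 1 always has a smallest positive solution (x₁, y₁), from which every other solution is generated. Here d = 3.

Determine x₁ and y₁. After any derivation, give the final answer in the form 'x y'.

d=3: √d = [1; 1,2] (ℓ=2, even), read p_1/q_1
i=0: a=1 ⇒ p=1, q=1
i=1: a=1 ⇒ p=2, q=1
→ (2, 1).  Check: 2²=4, 3·1²=3, difference 1.

2 1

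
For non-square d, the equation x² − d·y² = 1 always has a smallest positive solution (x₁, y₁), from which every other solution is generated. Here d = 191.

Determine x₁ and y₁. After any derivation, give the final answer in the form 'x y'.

d=191: √d = [13; 1,4,1,1,3,…,4,1,26] (ℓ=16, even), read p_15/q_15
a_0=13:  p_0=13·1+0=13,  q_0=13·0+1=1
a_1=1:  p_1=1·13+1=14,  q_1=1·1+0=1
a_2=4:  p_2=4·14+13=69,  q_2=4·1+1=5
…
a_4=1:  p_4=1·83+69=152,  q_4=1·6+5=11
a_5=3:  p_5=3·152+83=539,  q_5=3·11+6=39
…
a_7=2:  p_7=2·1230+539=2999,  q_7=2·89+39=217
…
a_9=2:  p_9=2·40217+2999=83433,  q_9=2·2910+217=6037
a_10=2:  p_10=2·83433+40217=207083,  q_10=2·6037+2910=14984
…
a_13=1:  p_13=1·911765+704682=1616447,  q_13=1·65973+50989=116962
a_14=4:  p_14=4·1616447+911765=7377553,  q_14=4·116962+65973=533821
a_15=1:  p_15=1·7377553+1616447=8994000,  q_15=1·533821+116962=650783
fundamental: x₁=8994000, y₁=650783  (since 80892036000000 − 191·423518513089 = 1)

8994000 650783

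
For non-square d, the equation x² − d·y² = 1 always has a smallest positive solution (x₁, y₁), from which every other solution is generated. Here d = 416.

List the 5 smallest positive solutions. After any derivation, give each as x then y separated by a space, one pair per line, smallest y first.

5201 255
54100801 2652510
562756526801 27591408765
5853793337683201 287005831321020
60891157735824130001 2985434629809841275

[20; 2,1,1,9,1,1,2,40] for √416; ℓ=8 ⇒ convergent index 7
i=0: a=20 ⇒ p=20, q=1
i=1: a=2 ⇒ p=41, q=2
i=2: a=1 ⇒ p=61, q=3
i=3: a=1 ⇒ p=102, q=5
i=4: a=9 ⇒ p=979, q=48
i=5: a=1 ⇒ p=1081, q=53
i=6: a=1 ⇒ p=2060, q=101
i=7: a=2 ⇒ p=5201, q=255
fundamental: x₁=5201, y₁=255  (since 27050401 − 416·65025 = 1)
(x_2, y_2) = (5201·5201 + 416·255·255, 5201·255 + 255·5201) = (54100801, 2652510)
(x_3, y_3) = (5201·54100801 + 416·255·2652510, 5201·2652510 + 255·54100801) = (562756526801, 27591408765)
(x_4, y_4) = (5201·562756526801 + 416·255·27591408765, 5201·27591408765 + 255·562756526801) = (5853793337683201, 287005831321020)
(x_5, y_5) = (5201·5853793337683201 + 416·255·287005831321020, 5201·287005831321020 + 255·5853793337683201) = (60891157735824130001, 2985434629809841275)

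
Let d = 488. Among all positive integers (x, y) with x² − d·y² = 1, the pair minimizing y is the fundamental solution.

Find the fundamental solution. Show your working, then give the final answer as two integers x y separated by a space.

243 11

[22; 11,44] for √488; ℓ=2 ⇒ convergent index 1
step 0: (22, 1)  from 22·(1,0) + (0,1)
step 1: (243, 11)  from 11·(22,1) + (1,0)
→ (243, 11).  Check: 243²=59049, 488·11²=59048, difference 1.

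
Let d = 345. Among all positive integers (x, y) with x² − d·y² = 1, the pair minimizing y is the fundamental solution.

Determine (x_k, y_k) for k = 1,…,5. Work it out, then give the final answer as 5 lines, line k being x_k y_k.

6761 364
91422241 4922008
1236211536041 66555391812
16716052298924161 899962003159856
226034457949840969001 12169286140172181020

[18; 1,1,2,1,6,1,2,1,1,36] for √345; ℓ=10 ⇒ convergent index 9
i=0: a=18 ⇒ p=18, q=1
i=1: a=1 ⇒ p=19, q=1
i=2: a=1 ⇒ p=37, q=2
i=3: a=2 ⇒ p=93, q=5
i=4: a=1 ⇒ p=130, q=7
i=5: a=6 ⇒ p=873, q=47
i=6: a=1 ⇒ p=1003, q=54
i=7: a=2 ⇒ p=2879, q=155
i=8: a=1 ⇒ p=3882, q=209
i=9: a=1 ⇒ p=6761, q=364
fundamental: x₁=6761, y₁=364  (since 45711121 − 345·132496 = 1)
(6761+364√345)^2 = 91422241 + 4922008√345
(6761+364√345)^3 = 1236211536041 + 66555391812√345
(6761+364√345)^4 = 16716052298924161 + 899962003159856√345
(6761+364√345)^5 = 226034457949840969001 + 12169286140172181020√345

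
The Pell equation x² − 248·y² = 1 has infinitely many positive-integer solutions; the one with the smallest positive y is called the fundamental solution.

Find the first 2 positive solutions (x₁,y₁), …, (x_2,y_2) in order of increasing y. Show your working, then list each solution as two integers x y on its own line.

d=248: √d = [15; 1,2,1,30] (ℓ=4, even), read p_3/q_3
step 0: (15, 1)  from 15·(1,0) + (0,1)
…
step 2: (47, 3)  from 2·(16,1) + (15,1)
step 3: (63, 4)  from 1·(47,3) + (16,1)
fundamental: x₁=63, y₁=4  (since 3969 − 248·16 = 1)
k=2:  x_2 = 63·63+248·4·4 = 7937,  y_2 = 63·4+4·63 = 504

63 4
7937 504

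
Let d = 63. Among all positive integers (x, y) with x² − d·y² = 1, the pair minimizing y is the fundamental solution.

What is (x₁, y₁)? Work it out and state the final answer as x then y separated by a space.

d=63: √d = [7; 1,14] (ℓ=2, even), read p_1/q_1
k=0  a_k=7  p_k/q_k = 7/1
k=1  a_k=1  p_k/q_k = 8/1
(x₁, y₁) = (8, 1);  8² − 63·1² = 1 ✓

8 1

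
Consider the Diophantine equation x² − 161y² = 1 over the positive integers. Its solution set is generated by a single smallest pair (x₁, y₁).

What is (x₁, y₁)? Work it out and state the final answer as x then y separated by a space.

11775 928

[12; 1,2,4,1,2,1,4,2,1,24] for √161; ℓ=10 ⇒ convergent index 9
k=0  a_k=12  p_k/q_k = 12/1
k=1  a_k=1  p_k/q_k = 13/1
k=2  a_k=2  p_k/q_k = 38/3
…
k=4  a_k=1  p_k/q_k = 203/16
…
k=7  a_k=4  p_k/q_k = 3667/289
k=8  a_k=2  p_k/q_k = 8108/639
k=9  a_k=1  p_k/q_k = 11775/928
(x₁, y₁) = (11775, 928);  11775² − 161·928² = 1 ✓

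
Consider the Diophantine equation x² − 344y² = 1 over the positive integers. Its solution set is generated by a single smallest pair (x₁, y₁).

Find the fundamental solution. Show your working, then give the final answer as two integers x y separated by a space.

d=344: √d = [18; 1,1,4,1,3,1,4,1,1,36] (ℓ=10, even), read p_9/q_9
i=0: a=18 ⇒ p=18, q=1
…
i=2: a=1 ⇒ p=37, q=2
i=3: a=4 ⇒ p=167, q=9
i=4: a=1 ⇒ p=204, q=11
i=5: a=3 ⇒ p=779, q=42
i=6: a=1 ⇒ p=983, q=53
i=7: a=4 ⇒ p=4711, q=254
i=8: a=1 ⇒ p=5694, q=307
i=9: a=1 ⇒ p=10405, q=561
(x₁, y₁) = (10405, 561);  10405² − 344·561² = 1 ✓

10405 561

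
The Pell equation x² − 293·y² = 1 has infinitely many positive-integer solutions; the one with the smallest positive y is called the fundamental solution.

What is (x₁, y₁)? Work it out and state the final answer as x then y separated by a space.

12320649 719780

√293 → a₀=17, period (8,1,1,8,34); ℓ=5 odd so k=9
a_0=17:  p_0=17·1+0=17,  q_0=17·0+1=1
…
a_4=8:  p_4=8·291+154=2482,  q_4=8·17+9=145
…
a_6=8:  p_6=8·84679+2482=679914,  q_6=8·4947+145=39721
…
a_8=1:  p_8=1·764593+679914=1444507,  q_8=1·44668+39721=84389
a_9=8:  p_9=8·1444507+764593=12320649,  q_9=8·84389+44668=719780
(x₁, y₁) = (12320649, 719780);  12320649² − 293·719780² = 1 ✓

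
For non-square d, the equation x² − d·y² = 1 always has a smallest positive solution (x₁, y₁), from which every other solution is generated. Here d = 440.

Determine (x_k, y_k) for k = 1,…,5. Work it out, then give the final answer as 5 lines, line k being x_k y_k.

[20; 1,40] for √440; ℓ=2 ⇒ convergent index 1
k=0  a_k=20  p_k/q_k = 20/1
k=1  a_k=1  p_k/q_k = 21/1
→ (21, 1).  Check: 21²=441, 440·1²=440, difference 1.
k=2:  x_2 = 21·21+440·1·1 = 881,  y_2 = 21·1+1·21 = 42
k=3:  x_3 = 21·881+440·1·42 = 36981,  y_3 = 21·42+1·881 = 1763
k=4:  x_4 = 21·36981+440·1·1763 = 1552321,  y_4 = 21·1763+1·36981 = 74004
k=5:  x_5 = 21·1552321+440·1·74004 = 65160501,  y_5 = 21·74004+1·1552321 = 3106405

21 1
881 42
36981 1763
1552321 74004
65160501 3106405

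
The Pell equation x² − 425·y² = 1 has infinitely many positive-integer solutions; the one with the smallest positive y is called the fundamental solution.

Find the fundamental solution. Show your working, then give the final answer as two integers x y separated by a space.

[20; 1,1,1,1,1,1,40] for √425; ℓ=7 ⇒ convergent index 13
i=0: a=20 ⇒ p=20, q=1
i=1: a=1 ⇒ p=21, q=1
…
i=4: a=1 ⇒ p=103, q=5
…
i=6: a=1 ⇒ p=268, q=13
i=7: a=40 ⇒ p=10885, q=528
i=8: a=1 ⇒ p=11153, q=541
…
i=10: a=1 ⇒ p=33191, q=1610
i=11: a=1 ⇒ p=55229, q=2679
i=12: a=1 ⇒ p=88420, q=4289
i=13: a=1 ⇒ p=143649, q=6968
(x₁, y₁) = (143649, 6968);  143649² − 425·6968² = 1 ✓

143649 6968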